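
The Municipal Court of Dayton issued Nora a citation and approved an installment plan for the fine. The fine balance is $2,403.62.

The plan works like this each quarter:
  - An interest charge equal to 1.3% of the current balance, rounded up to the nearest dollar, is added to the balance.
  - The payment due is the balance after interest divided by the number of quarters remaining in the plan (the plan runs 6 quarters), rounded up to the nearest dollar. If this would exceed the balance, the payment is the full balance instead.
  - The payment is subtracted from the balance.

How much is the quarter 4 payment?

# | Opening | Interest | Payment | End bal
1 | $2,403.62 | $32.00 | $406.00 | $2,029.62
2 | $2,029.62 | $27.00 | $412.00 | $1,644.62
3 | $1,644.62 | $22.00 | $417.00 | $1,249.62
4 | $1,249.62 | $17.00 | $423.00 | $843.62

$423.00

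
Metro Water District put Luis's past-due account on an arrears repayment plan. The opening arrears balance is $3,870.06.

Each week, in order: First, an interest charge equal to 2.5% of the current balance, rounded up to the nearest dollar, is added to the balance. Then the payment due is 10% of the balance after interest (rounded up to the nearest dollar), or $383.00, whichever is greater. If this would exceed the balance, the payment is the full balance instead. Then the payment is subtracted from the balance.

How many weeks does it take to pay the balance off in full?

# | Opening | Interest | Payment | End bal
1 | $3,870.06 | $97.00 | $397.00 | $3,570.06
2 | $3,570.06 | $90.00 | $383.00 | $3,277.06
3 | $3,277.06 | $82.00 | $383.00 | $2,976.06
4 | $2,976.06 | $75.00 | $383.00 | $2,668.06
5 | $2,668.06 | $67.00 | $383.00 | $2,352.06
6 | $2,352.06 | $59.00 | $383.00 | $2,028.06
7 | $2,028.06 | $51.00 | $383.00 | $1,696.06
8 | $1,696.06 | $43.00 | $383.00 | $1,356.06
9 | $1,356.06 | $34.00 | $383.00 | $1,007.06
10 | $1,007.06 | $26.00 | $383.00 | $650.06
11 | $650.06 | $17.00 | $383.00 | $284.06
12 | $284.06 | $8.00 | $292.06 | $0.00
Balance reaches $0.00 in week 12.

12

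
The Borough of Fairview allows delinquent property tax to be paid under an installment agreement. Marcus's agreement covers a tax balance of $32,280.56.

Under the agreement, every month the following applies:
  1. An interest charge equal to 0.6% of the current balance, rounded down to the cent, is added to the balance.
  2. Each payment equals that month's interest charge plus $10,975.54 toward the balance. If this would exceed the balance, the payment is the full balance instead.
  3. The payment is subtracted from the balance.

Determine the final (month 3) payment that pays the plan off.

Month 1: $32,280.56 +$193.68 interest = $32,474.24; pay $11,169.22 → $21,305.02
Month 2: $21,305.02 +$127.83 interest = $21,432.85; pay $11,103.37 → $10,329.48
Month 3: $10,329.48 +$61.97 interest = $10,391.45; pay $10,391.45 → $0.00

$10,391.45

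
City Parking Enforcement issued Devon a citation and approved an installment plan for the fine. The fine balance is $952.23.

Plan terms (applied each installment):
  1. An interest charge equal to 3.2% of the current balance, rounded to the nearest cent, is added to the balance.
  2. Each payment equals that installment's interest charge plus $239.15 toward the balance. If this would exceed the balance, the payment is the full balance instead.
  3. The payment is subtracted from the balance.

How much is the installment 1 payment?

$269.62

# | Opening | Interest | Payment | End bal
1 | $952.23 | $30.47 | $269.62 | $713.08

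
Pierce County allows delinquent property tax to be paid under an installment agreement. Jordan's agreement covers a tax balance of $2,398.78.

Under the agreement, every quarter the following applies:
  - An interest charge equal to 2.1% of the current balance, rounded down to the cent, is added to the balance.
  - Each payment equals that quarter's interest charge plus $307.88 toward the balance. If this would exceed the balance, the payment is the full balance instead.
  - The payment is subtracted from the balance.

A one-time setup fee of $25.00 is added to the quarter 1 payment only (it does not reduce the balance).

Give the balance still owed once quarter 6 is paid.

Quarter 1: $2,398.78 +$50.37 interest = $2,449.15; pay $358.25 (+ $25.00 fee) → $2,090.90
Quarter 2: $2,090.90 +$43.90 interest = $2,134.80; pay $351.78 → $1,783.02
Quarter 3: $1,783.02 +$37.44 interest = $1,820.46; pay $345.32 → $1,475.14
Quarter 4: $1,475.14 +$30.97 interest = $1,506.11; pay $338.85 → $1,167.26
Quarter 5: $1,167.26 +$24.51 interest = $1,191.77; pay $332.39 → $859.38
Quarter 6: $859.38 +$18.04 interest = $877.42; pay $325.92 → $551.50

$551.50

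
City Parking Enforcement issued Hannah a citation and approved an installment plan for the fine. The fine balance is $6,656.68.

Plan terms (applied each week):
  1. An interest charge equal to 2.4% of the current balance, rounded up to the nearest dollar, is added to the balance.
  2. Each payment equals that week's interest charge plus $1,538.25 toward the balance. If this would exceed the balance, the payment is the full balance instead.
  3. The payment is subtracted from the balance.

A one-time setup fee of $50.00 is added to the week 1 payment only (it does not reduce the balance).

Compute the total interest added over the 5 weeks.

$432.00

Week 1: opening $6,656.68; interest $160.00 → $6,816.68; payment $1,698.25 (+ $50.00 fee); balance $5,118.43
Week 2: opening $5,118.43; interest $123.00 → $5,241.43; payment $1,661.25; balance $3,580.18
Week 3: opening $3,580.18; interest $86.00 → $3,666.18; payment $1,624.25; balance $2,041.93
Week 4: opening $2,041.93; interest $50.00 → $2,091.93; payment $1,588.25; balance $503.68
Week 5: opening $503.68; interest $13.00 → $516.68; payment $516.68; balance $0.00
Total interest: $160.00 + $123.00 + $86.00 + $50.00 + $13.00 = $432.00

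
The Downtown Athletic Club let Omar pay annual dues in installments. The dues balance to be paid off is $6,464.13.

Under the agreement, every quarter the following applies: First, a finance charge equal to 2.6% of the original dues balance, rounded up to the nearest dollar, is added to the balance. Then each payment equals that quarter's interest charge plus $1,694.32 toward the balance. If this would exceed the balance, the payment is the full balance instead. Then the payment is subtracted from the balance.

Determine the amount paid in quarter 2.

Quarter 1: $6,464.13 +$169.00 interest = $6,633.13; pay $1,863.32 → $4,769.81
Quarter 2: $4,769.81 +$169.00 interest = $4,938.81; pay $1,863.32 → $3,075.49

$1,863.32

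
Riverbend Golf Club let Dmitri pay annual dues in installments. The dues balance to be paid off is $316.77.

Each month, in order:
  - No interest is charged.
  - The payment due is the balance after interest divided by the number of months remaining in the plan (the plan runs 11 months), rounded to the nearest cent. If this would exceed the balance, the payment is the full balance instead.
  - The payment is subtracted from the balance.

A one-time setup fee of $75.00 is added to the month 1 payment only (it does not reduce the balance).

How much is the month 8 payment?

$28.80

Month 1: opening $316.77; payment $28.80 (+ $75.00 fee); balance $287.97
Month 2: opening $287.97; payment $28.80; balance $259.17
Month 3: opening $259.17; payment $28.80; balance $230.37
Month 4: opening $230.37; payment $28.80; balance $201.57
Month 5: opening $201.57; payment $28.80; balance $172.77
Month 6: opening $172.77; payment $28.80; balance $143.97
Month 7: opening $143.97; payment $28.79; balance $115.18
Month 8: opening $115.18; payment $28.80; balance $86.38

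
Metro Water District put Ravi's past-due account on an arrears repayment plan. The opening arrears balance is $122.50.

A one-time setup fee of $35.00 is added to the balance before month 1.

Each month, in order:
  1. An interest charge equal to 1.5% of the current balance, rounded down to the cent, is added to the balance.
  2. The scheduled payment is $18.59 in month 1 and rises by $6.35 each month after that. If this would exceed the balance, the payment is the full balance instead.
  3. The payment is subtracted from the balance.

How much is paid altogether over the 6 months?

# | Opening | Interest | Payment | End bal
1 | $157.50 | $2.36 | $18.59 | $141.27
2 | $141.27 | $2.11 | $24.94 | $118.44
3 | $118.44 | $1.77 | $31.29 | $88.92
4 | $88.92 | $1.33 | $37.64 | $52.61
5 | $52.61 | $0.78 | $43.99 | $9.40
6 | $9.40 | $0.14 | $9.54 | $0.00
Total paid: $165.99

$165.99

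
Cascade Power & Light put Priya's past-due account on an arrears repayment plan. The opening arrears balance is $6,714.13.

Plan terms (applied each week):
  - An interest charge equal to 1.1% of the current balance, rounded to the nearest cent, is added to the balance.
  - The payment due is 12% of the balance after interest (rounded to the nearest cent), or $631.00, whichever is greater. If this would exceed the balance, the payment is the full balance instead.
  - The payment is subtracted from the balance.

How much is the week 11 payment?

Week 1: $6,714.13 +$73.86 interest = $6,787.99; pay $814.56 → $5,973.43
Week 2: $5,973.43 +$65.71 interest = $6,039.14; pay $724.70 → $5,314.44
Week 3: $5,314.44 +$58.46 interest = $5,372.90; pay $644.75 → $4,728.15
Week 4: $4,728.15 +$52.01 interest = $4,780.16; pay $631.00 → $4,149.16
Week 5: $4,149.16 +$45.64 interest = $4,194.80; pay $631.00 → $3,563.80
Week 6: $3,563.80 +$39.20 interest = $3,603.00; pay $631.00 → $2,972.00
Week 7: $2,972.00 +$32.69 interest = $3,004.69; pay $631.00 → $2,373.69
Week 8: $2,373.69 +$26.11 interest = $2,399.80; pay $631.00 → $1,768.80
Week 9: $1,768.80 +$19.46 interest = $1,788.26; pay $631.00 → $1,157.26
Week 10: $1,157.26 +$12.73 interest = $1,169.99; pay $631.00 → $538.99
Week 11: $538.99 +$5.93 interest = $544.92; pay $544.92 → $0.00

$544.92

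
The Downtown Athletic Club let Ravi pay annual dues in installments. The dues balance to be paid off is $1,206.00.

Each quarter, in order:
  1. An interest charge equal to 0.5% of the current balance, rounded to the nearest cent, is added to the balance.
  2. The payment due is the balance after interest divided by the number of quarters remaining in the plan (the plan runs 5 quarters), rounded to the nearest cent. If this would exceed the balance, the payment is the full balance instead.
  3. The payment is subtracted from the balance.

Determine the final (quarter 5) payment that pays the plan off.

$247.29

Quarter 1: opening $1,206.00; interest $6.03 → $1,212.03; payment $242.41; balance $969.62
Quarter 2: opening $969.62; interest $4.85 → $974.47; payment $243.62; balance $730.85
Quarter 3: opening $730.85; interest $3.65 → $734.50; payment $244.83; balance $489.67
Quarter 4: opening $489.67; interest $2.45 → $492.12; payment $246.06; balance $246.06
Quarter 5: opening $246.06; interest $1.23 → $247.29; payment $247.29; balance $0.00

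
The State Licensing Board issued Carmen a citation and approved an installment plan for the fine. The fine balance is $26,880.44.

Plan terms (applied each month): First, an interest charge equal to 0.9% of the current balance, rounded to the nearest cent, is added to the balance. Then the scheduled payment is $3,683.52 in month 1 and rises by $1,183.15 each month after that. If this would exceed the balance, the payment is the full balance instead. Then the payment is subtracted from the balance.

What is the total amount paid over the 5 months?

Month 1: $26,880.44 +$241.92 interest = $27,122.36; pay $3,683.52 → $23,438.84
Month 2: $23,438.84 +$210.95 interest = $23,649.79; pay $4,866.67 → $18,783.12
Month 3: $18,783.12 +$169.05 interest = $18,952.17; pay $6,049.82 → $12,902.35
Month 4: $12,902.35 +$116.12 interest = $13,018.47; pay $7,232.97 → $5,785.50
Month 5: $5,785.50 +$52.07 interest = $5,837.57; pay $5,837.57 → $0.00
Total paid: $27,670.55

$27,670.55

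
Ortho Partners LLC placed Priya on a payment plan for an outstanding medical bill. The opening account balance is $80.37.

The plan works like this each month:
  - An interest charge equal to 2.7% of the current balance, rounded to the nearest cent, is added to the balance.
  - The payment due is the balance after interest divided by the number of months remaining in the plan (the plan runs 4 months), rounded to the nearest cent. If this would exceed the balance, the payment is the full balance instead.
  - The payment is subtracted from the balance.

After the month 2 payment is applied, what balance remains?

$42.38

Month 1: $80.37 +$2.17 interest = $82.54; pay $20.64 → $61.90
Month 2: $61.90 +$1.67 interest = $63.57; pay $21.19 → $42.38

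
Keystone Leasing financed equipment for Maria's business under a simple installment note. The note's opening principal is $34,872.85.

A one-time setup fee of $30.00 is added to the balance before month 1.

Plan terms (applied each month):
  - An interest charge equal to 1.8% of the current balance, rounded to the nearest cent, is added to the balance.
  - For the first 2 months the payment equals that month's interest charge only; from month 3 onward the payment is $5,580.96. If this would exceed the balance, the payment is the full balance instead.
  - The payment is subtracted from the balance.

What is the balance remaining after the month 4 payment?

$24,908.28

Month 1: opening $34,902.85; interest $628.25 → $35,531.10; payment $628.25; balance $34,902.85
Month 2: opening $34,902.85; interest $628.25 → $35,531.10; payment $628.25; balance $34,902.85
Month 3: opening $34,902.85; interest $628.25 → $35,531.10; payment $5,580.96; balance $29,950.14
Month 4: opening $29,950.14; interest $539.10 → $30,489.24; payment $5,580.96; balance $24,908.28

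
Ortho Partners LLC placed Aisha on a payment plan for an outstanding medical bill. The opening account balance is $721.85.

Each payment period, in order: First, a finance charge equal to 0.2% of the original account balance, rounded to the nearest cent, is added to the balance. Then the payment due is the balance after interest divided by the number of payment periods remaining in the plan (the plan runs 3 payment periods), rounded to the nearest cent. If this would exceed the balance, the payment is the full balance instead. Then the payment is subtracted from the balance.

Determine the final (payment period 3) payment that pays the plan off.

# | Opening | Interest | Payment | End bal
1 | $721.85 | $1.44 | $241.10 | $482.19
2 | $482.19 | $1.44 | $241.82 | $241.81
3 | $241.81 | $1.44 | $243.25 | $0.00

$243.25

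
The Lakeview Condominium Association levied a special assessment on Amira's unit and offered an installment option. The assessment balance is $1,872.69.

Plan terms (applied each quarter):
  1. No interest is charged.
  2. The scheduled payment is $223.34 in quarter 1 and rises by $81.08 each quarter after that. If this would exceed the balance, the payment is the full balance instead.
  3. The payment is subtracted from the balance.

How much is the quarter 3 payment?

# | Opening | Payment | End bal
1 | $1,872.69 | $223.34 | $1,649.35
2 | $1,649.35 | $304.42 | $1,344.93
3 | $1,344.93 | $385.50 | $959.43

$385.50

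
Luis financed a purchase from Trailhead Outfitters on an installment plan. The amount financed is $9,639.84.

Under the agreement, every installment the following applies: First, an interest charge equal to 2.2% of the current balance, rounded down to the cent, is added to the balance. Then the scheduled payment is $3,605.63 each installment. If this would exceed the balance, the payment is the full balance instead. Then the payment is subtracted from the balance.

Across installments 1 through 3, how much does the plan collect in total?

Installment 1: opening $9,639.84; interest $212.07 → $9,851.91; payment $3,605.63; balance $6,246.28
Installment 2: opening $6,246.28; interest $137.41 → $6,383.69; payment $3,605.63; balance $2,778.06
Installment 3: opening $2,778.06; interest $61.11 → $2,839.17; payment $2,839.17; balance $0.00
Total paid: $10,050.43

$10,050.43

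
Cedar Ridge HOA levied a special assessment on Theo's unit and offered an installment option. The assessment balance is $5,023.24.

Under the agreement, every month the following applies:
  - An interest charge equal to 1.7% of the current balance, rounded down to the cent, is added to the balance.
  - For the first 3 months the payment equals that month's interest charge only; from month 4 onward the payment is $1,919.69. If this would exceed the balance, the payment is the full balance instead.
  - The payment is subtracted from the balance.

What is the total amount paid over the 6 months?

# | Opening | Interest | Payment | End bal
1 | $5,023.24 | $85.39 | $85.39 | $5,023.24
2 | $5,023.24 | $85.39 | $85.39 | $5,023.24
3 | $5,023.24 | $85.39 | $85.39 | $5,023.24
4 | $5,023.24 | $85.39 | $1,919.69 | $3,188.94
5 | $3,188.94 | $54.21 | $1,919.69 | $1,323.46
6 | $1,323.46 | $22.49 | $1,345.95 | $0.00
Total paid: $5,441.50

$5,441.50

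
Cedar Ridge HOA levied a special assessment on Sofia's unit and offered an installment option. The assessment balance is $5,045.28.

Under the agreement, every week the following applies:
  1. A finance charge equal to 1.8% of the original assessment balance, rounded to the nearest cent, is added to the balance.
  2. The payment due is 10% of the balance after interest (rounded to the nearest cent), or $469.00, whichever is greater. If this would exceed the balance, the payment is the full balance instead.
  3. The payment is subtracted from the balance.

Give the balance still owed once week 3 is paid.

Week 1: $5,045.28 +$90.82 interest = $5,136.10; pay $513.61 → $4,622.49
Week 2: $4,622.49 +$90.82 interest = $4,713.31; pay $471.33 → $4,241.98
Week 3: $4,241.98 +$90.82 interest = $4,332.80; pay $469.00 → $3,863.80

$3,863.80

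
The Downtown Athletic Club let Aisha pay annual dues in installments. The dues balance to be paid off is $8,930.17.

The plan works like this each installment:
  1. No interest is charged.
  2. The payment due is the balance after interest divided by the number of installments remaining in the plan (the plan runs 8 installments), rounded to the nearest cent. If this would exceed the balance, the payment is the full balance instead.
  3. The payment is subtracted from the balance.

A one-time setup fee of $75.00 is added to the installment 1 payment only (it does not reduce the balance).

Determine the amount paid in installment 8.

$1,116.27

Installment 1: $8,930.17 − $1,116.27 (+ $75.00 fee) → $7,813.90
Installment 2: $7,813.90 − $1,116.27 → $6,697.63
Installment 3: $6,697.63 − $1,116.27 → $5,581.36
Installment 4: $5,581.36 − $1,116.27 → $4,465.09
Installment 5: $4,465.09 − $1,116.27 → $3,348.82
Installment 6: $3,348.82 − $1,116.27 → $2,232.55
Installment 7: $2,232.55 − $1,116.28 → $1,116.27
Installment 8: $1,116.27 − $1,116.27 → $0.00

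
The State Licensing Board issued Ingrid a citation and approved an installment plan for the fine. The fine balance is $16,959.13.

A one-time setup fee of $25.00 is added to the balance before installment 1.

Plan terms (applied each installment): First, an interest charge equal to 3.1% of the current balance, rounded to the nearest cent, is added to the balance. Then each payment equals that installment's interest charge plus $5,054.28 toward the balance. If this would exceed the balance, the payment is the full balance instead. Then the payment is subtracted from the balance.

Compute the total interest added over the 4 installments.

$1,165.94

Installment 1: $16,984.13 +$526.51 interest = $17,510.64; pay $5,580.79 → $11,929.85
Installment 2: $11,929.85 +$369.83 interest = $12,299.68; pay $5,424.11 → $6,875.57
Installment 3: $6,875.57 +$213.14 interest = $7,088.71; pay $5,267.42 → $1,821.29
Installment 4: $1,821.29 +$56.46 interest = $1,877.75; pay $1,877.75 → $0.00
Total interest: $526.51 + $369.83 + $213.14 + $56.46 = $1,165.94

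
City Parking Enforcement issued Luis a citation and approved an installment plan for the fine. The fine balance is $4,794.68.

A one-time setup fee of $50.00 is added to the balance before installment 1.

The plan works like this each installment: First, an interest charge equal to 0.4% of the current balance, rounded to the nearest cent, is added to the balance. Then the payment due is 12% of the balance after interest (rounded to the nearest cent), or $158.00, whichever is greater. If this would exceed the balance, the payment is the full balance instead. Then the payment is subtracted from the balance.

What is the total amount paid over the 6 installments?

$2,627.49

# | Opening | Interest | Payment | End bal
1 | $4,844.68 | $19.38 | $583.69 | $4,280.37
2 | $4,280.37 | $17.12 | $515.70 | $3,781.79
3 | $3,781.79 | $15.13 | $455.63 | $3,341.29
4 | $3,341.29 | $13.37 | $402.56 | $2,952.10
5 | $2,952.10 | $11.81 | $355.67 | $2,608.24
6 | $2,608.24 | $10.43 | $314.24 | $2,304.43
Total paid: $2,627.49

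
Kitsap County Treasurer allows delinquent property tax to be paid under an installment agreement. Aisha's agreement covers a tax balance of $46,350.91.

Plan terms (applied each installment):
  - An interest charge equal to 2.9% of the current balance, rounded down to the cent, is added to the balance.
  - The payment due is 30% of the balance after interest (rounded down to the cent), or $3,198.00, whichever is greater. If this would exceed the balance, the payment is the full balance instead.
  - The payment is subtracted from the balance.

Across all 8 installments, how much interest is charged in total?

Installment 1: opening $46,350.91; interest $1,344.17 → $47,695.08; payment $14,308.52; balance $33,386.56
Installment 2: opening $33,386.56; interest $968.21 → $34,354.77; payment $10,306.43; balance $24,048.34
Installment 3: opening $24,048.34; interest $697.40 → $24,745.74; payment $7,423.72; balance $17,322.02
Installment 4: opening $17,322.02; interest $502.33 → $17,824.35; payment $5,347.30; balance $12,477.05
Installment 5: opening $12,477.05; interest $361.83 → $12,838.88; payment $3,851.66; balance $8,987.22
Installment 6: opening $8,987.22; interest $260.62 → $9,247.84; payment $3,198.00; balance $6,049.84
Installment 7: opening $6,049.84; interest $175.44 → $6,225.28; payment $3,198.00; balance $3,027.28
Installment 8: opening $3,027.28; interest $87.79 → $3,115.07; payment $3,115.07; balance $0.00
Total interest: $1,344.17 + $968.21 + $697.40 + $502.33 + $361.83 + $260.62 + $175.44 + $87.79 = $4,397.79

$4,397.79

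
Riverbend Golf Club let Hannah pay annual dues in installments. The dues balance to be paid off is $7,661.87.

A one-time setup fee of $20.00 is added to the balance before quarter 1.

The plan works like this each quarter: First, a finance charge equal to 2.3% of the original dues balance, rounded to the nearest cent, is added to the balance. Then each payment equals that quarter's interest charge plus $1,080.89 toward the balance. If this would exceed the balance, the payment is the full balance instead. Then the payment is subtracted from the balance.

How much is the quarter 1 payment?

# | Opening | Interest | Payment | End bal
1 | $7,681.87 | $176.22 | $1,257.11 | $6,600.98

$1,257.11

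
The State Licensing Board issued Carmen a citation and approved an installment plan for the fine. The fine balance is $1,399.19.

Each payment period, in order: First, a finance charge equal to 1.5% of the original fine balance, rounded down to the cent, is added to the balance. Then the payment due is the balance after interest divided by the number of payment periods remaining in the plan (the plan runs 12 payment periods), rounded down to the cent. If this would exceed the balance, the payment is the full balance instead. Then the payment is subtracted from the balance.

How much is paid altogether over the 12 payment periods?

# | Opening | Interest | Payment | End bal
1 | $1,399.19 | $20.98 | $118.34 | $1,301.83
2 | $1,301.83 | $20.98 | $120.25 | $1,202.56
3 | $1,202.56 | $20.98 | $122.35 | $1,101.19
4 | $1,101.19 | $20.98 | $124.68 | $997.49
5 | $997.49 | $20.98 | $127.30 | $891.17
6 | $891.17 | $20.98 | $130.30 | $781.85
7 | $781.85 | $20.98 | $133.80 | $669.03
8 | $669.03 | $20.98 | $138.00 | $552.01
9 | $552.01 | $20.98 | $143.24 | $429.75
10 | $429.75 | $20.98 | $150.24 | $300.49
11 | $300.49 | $20.98 | $160.73 | $160.74
12 | $160.74 | $20.98 | $181.72 | $0.00
Total paid: $1,650.95

$1,650.95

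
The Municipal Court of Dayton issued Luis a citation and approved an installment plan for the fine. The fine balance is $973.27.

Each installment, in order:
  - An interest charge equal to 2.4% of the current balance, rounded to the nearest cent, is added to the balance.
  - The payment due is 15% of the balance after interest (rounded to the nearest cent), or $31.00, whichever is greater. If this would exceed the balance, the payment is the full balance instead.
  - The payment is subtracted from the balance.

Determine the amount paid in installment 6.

$74.68

Installment 1: opening $973.27; interest $23.36 → $996.63; payment $149.49; balance $847.14
Installment 2: opening $847.14; interest $20.33 → $867.47; payment $130.12; balance $737.35
Installment 3: opening $737.35; interest $17.70 → $755.05; payment $113.26; balance $641.79
Installment 4: opening $641.79; interest $15.40 → $657.19; payment $98.58; balance $558.61
Installment 5: opening $558.61; interest $13.41 → $572.02; payment $85.80; balance $486.22
Installment 6: opening $486.22; interest $11.67 → $497.89; payment $74.68; balance $423.21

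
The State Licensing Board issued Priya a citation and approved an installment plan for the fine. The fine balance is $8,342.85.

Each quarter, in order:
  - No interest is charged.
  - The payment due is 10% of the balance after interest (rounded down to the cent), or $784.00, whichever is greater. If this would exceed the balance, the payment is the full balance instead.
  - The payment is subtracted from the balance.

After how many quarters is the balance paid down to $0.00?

# | Opening | Payment | End bal
1 | $8,342.85 | $834.28 | $7,508.57
2 | $7,508.57 | $784.00 | $6,724.57
3 | $6,724.57 | $784.00 | $5,940.57
4 | $5,940.57 | $784.00 | $5,156.57
5 | $5,156.57 | $784.00 | $4,372.57
6 | $4,372.57 | $784.00 | $3,588.57
7 | $3,588.57 | $784.00 | $2,804.57
8 | $2,804.57 | $784.00 | $2,020.57
9 | $2,020.57 | $784.00 | $1,236.57
10 | $1,236.57 | $784.00 | $452.57
11 | $452.57 | $452.57 | $0.00
Balance reaches $0.00 in quarter 11.

11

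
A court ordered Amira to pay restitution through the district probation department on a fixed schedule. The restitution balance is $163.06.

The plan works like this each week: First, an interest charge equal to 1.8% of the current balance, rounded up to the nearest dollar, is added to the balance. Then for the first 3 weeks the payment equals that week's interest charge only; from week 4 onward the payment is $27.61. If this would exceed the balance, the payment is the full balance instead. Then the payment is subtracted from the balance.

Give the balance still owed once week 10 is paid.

# | Opening | Interest | Payment | End bal
1 | $163.06 | $3.00 | $3.00 | $163.06
2 | $163.06 | $3.00 | $3.00 | $163.06
3 | $163.06 | $3.00 | $3.00 | $163.06
4 | $163.06 | $3.00 | $27.61 | $138.45
5 | $138.45 | $3.00 | $27.61 | $113.84
6 | $113.84 | $3.00 | $27.61 | $89.23
7 | $89.23 | $2.00 | $27.61 | $63.62
8 | $63.62 | $2.00 | $27.61 | $38.01
9 | $38.01 | $1.00 | $27.61 | $11.40
10 | $11.40 | $1.00 | $12.40 | $0.00

$0.00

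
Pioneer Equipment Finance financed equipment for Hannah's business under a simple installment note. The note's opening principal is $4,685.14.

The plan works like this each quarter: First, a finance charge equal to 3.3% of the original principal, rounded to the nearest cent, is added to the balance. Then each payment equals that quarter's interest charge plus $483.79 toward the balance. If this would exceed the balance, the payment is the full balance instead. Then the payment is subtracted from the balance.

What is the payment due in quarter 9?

$638.40

# | Opening | Interest | Payment | End bal
1 | $4,685.14 | $154.61 | $638.40 | $4,201.35
2 | $4,201.35 | $154.61 | $638.40 | $3,717.56
3 | $3,717.56 | $154.61 | $638.40 | $3,233.77
4 | $3,233.77 | $154.61 | $638.40 | $2,749.98
5 | $2,749.98 | $154.61 | $638.40 | $2,266.19
6 | $2,266.19 | $154.61 | $638.40 | $1,782.40
7 | $1,782.40 | $154.61 | $638.40 | $1,298.61
8 | $1,298.61 | $154.61 | $638.40 | $814.82
9 | $814.82 | $154.61 | $638.40 | $331.03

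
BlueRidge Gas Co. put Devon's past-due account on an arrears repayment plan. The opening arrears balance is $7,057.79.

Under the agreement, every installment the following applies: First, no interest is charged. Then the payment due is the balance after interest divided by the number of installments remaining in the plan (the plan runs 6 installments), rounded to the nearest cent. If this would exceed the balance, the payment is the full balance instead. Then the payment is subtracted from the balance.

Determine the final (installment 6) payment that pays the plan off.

$1,176.29

# | Opening | Payment | End bal
1 | $7,057.79 | $1,176.30 | $5,881.49
2 | $5,881.49 | $1,176.30 | $4,705.19
3 | $4,705.19 | $1,176.30 | $3,528.89
4 | $3,528.89 | $1,176.30 | $2,352.59
5 | $2,352.59 | $1,176.30 | $1,176.29
6 | $1,176.29 | $1,176.29 | $0.00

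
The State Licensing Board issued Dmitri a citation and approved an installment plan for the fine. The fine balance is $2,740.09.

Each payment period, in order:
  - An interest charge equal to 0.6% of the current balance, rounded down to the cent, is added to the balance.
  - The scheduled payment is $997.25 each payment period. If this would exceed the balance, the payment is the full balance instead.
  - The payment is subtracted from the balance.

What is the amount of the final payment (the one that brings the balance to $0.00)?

$777.21

Payment period 1: opening $2,740.09; interest $16.44 → $2,756.53; payment $997.25; balance $1,759.28
Payment period 2: opening $1,759.28; interest $10.55 → $1,769.83; payment $997.25; balance $772.58
Payment period 3: opening $772.58; interest $4.63 → $777.21; payment $777.21; balance $0.00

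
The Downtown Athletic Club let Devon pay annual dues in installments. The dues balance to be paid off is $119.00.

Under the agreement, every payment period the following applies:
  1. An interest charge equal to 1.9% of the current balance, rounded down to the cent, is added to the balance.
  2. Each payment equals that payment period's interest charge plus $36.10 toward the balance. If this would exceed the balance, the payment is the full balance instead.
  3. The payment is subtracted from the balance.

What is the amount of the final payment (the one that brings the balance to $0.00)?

$10.90

Payment period 1: $119.00 +$2.26 interest = $121.26; pay $38.36 → $82.90
Payment period 2: $82.90 +$1.57 interest = $84.47; pay $37.67 → $46.80
Payment period 3: $46.80 +$0.88 interest = $47.68; pay $36.98 → $10.70
Payment period 4: $10.70 +$0.20 interest = $10.90; pay $10.90 → $0.00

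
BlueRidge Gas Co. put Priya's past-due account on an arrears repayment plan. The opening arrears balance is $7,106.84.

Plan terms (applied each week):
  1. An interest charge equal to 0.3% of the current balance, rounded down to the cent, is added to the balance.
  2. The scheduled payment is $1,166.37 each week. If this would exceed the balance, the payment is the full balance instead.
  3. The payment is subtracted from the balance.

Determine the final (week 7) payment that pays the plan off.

Week 1: opening $7,106.84; interest $21.32 → $7,128.16; payment $1,166.37; balance $5,961.79
Week 2: opening $5,961.79; interest $17.88 → $5,979.67; payment $1,166.37; balance $4,813.30
Week 3: opening $4,813.30; interest $14.43 → $4,827.73; payment $1,166.37; balance $3,661.36
Week 4: opening $3,661.36; interest $10.98 → $3,672.34; payment $1,166.37; balance $2,505.97
Week 5: opening $2,505.97; interest $7.51 → $2,513.48; payment $1,166.37; balance $1,347.11
Week 6: opening $1,347.11; interest $4.04 → $1,351.15; payment $1,166.37; balance $184.78
Week 7: opening $184.78; interest $0.55 → $185.33; payment $185.33; balance $0.00

$185.33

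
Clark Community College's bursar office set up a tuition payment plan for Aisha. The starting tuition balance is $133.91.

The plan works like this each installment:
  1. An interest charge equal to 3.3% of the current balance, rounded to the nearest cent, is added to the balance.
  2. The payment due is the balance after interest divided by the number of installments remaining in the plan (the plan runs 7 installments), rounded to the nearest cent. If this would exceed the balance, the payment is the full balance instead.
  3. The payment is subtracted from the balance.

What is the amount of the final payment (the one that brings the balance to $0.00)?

$24.02

Installment 1: $133.91 +$4.42 interest = $138.33; pay $19.76 → $118.57
Installment 2: $118.57 +$3.91 interest = $122.48; pay $20.41 → $102.07
Installment 3: $102.07 +$3.37 interest = $105.44; pay $21.09 → $84.35
Installment 4: $84.35 +$2.78 interest = $87.13; pay $21.78 → $65.35
Installment 5: $65.35 +$2.16 interest = $67.51; pay $22.50 → $45.01
Installment 6: $45.01 +$1.49 interest = $46.50; pay $23.25 → $23.25
Installment 7: $23.25 +$0.77 interest = $24.02; pay $24.02 → $0.00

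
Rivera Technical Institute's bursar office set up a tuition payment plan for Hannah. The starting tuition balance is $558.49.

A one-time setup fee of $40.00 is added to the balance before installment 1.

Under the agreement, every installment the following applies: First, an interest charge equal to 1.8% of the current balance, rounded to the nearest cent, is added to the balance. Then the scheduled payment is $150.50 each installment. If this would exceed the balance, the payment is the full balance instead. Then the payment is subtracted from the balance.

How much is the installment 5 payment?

$24.75

# | Opening | Interest | Payment | End bal
1 | $598.49 | $10.77 | $150.50 | $458.76
2 | $458.76 | $8.26 | $150.50 | $316.52
3 | $316.52 | $5.70 | $150.50 | $171.72
4 | $171.72 | $3.09 | $150.50 | $24.31
5 | $24.31 | $0.44 | $24.75 | $0.00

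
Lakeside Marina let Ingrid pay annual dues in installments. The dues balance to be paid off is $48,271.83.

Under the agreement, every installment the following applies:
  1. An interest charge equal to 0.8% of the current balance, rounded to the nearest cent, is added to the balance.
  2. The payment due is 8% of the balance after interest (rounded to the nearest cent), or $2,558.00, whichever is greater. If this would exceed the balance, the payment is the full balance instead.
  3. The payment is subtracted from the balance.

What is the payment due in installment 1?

# | Opening | Interest | Payment | End bal
1 | $48,271.83 | $386.17 | $3,892.64 | $44,765.36

$3,892.64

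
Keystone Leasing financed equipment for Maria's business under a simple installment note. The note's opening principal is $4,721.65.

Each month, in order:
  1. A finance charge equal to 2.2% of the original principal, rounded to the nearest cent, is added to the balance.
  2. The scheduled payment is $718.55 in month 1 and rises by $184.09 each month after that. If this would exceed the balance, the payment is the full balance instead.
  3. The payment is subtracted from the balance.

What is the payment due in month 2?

# | Opening | Interest | Payment | End bal
1 | $4,721.65 | $103.88 | $718.55 | $4,106.98
2 | $4,106.98 | $103.88 | $902.64 | $3,308.22

$902.64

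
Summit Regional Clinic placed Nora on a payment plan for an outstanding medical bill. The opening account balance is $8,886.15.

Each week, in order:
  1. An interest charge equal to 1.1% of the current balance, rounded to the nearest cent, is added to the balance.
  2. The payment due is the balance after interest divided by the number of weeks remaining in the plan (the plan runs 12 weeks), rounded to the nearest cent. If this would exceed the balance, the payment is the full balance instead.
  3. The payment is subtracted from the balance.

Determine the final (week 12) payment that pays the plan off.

Week 1: opening $8,886.15; interest $97.75 → $8,983.90; payment $748.66; balance $8,235.24
Week 2: opening $8,235.24; interest $90.59 → $8,325.83; payment $756.89; balance $7,568.94
Week 3: opening $7,568.94; interest $83.26 → $7,652.20; payment $765.22; balance $6,886.98
Week 4: opening $6,886.98; interest $75.76 → $6,962.74; payment $773.64; balance $6,189.10
Week 5: opening $6,189.10; interest $68.08 → $6,257.18; payment $782.15; balance $5,475.03
Week 6: opening $5,475.03; interest $60.23 → $5,535.26; payment $790.75; balance $4,744.51
Week 7: opening $4,744.51; interest $52.19 → $4,796.70; payment $799.45; balance $3,997.25
Week 8: opening $3,997.25; interest $43.97 → $4,041.22; payment $808.24; balance $3,232.98
Week 9: opening $3,232.98; interest $35.56 → $3,268.54; payment $817.14; balance $2,451.40
Week 10: opening $2,451.40; interest $26.97 → $2,478.37; payment $826.12; balance $1,652.25
Week 11: opening $1,652.25; interest $18.17 → $1,670.42; payment $835.21; balance $835.21
Week 12: opening $835.21; interest $9.19 → $844.40; payment $844.40; balance $0.00

$844.40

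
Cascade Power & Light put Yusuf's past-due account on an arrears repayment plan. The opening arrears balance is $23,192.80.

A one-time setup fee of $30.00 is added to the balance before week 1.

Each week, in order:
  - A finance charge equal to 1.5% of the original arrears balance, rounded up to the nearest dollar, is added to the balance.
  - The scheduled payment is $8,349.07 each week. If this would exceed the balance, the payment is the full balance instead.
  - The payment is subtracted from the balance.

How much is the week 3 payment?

Week 1: opening $23,222.80; interest $348.00 → $23,570.80; payment $8,349.07; balance $15,221.73
Week 2: opening $15,221.73; interest $348.00 → $15,569.73; payment $8,349.07; balance $7,220.66
Week 3: opening $7,220.66; interest $348.00 → $7,568.66; payment $7,568.66; balance $0.00

$7,568.66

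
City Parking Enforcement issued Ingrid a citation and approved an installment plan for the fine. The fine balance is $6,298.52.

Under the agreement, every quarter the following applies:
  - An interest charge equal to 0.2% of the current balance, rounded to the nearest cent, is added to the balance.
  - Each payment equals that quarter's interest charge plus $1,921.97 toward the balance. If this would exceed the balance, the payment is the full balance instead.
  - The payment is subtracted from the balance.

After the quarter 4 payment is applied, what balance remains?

$0.00

Quarter 1: $6,298.52 +$12.60 interest = $6,311.12; pay $1,934.57 → $4,376.55
Quarter 2: $4,376.55 +$8.75 interest = $4,385.30; pay $1,930.72 → $2,454.58
Quarter 3: $2,454.58 +$4.91 interest = $2,459.49; pay $1,926.88 → $532.61
Quarter 4: $532.61 +$1.07 interest = $533.68; pay $533.68 → $0.00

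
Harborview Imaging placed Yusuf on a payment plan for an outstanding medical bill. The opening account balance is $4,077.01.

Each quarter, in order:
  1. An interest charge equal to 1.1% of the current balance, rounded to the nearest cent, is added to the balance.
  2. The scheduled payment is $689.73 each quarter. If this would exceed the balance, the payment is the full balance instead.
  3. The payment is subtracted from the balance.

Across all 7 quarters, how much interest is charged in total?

Quarter 1: opening $4,077.01; interest $44.85 → $4,121.86; payment $689.73; balance $3,432.13
Quarter 2: opening $3,432.13; interest $37.75 → $3,469.88; payment $689.73; balance $2,780.15
Quarter 3: opening $2,780.15; interest $30.58 → $2,810.73; payment $689.73; balance $2,121.00
Quarter 4: opening $2,121.00; interest $23.33 → $2,144.33; payment $689.73; balance $1,454.60
Quarter 5: opening $1,454.60; interest $16.00 → $1,470.60; payment $689.73; balance $780.87
Quarter 6: opening $780.87; interest $8.59 → $789.46; payment $689.73; balance $99.73
Quarter 7: opening $99.73; interest $1.10 → $100.83; payment $100.83; balance $0.00
Total interest: $44.85 + $37.75 + $30.58 + $23.33 + $16.00 + $8.59 + $1.10 = $162.20

$162.20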